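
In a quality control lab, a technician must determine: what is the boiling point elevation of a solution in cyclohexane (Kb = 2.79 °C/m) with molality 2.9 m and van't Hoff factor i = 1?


ΔTb = Kb × m × i
= 2.79 × 2.9 × 1
= 8.091 °C

8.091 °C


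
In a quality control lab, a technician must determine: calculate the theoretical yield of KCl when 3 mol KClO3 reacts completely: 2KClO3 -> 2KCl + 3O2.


Mole ratio KCl:KClO3 = 2:2
n(KCl) = 3 × 2/2 = 3.000 mol
mass = 3.000 × 74.55 = 223.65 g

223.65 g


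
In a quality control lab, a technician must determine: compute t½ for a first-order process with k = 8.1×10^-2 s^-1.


t½ = ln2/k = 0.693147/(8.1×10^-2 s^-1)
= 8.557 s

8.557 s


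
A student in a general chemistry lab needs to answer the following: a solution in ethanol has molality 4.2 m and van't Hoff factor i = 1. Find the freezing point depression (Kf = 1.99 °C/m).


ΔTf = Kf × m × i
= 1.99 × 4.2 × 1
= 8.358 °C

8.358 °C


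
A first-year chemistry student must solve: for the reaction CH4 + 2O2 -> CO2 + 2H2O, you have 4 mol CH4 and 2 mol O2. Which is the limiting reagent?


Mole ratio available / coefficient:
  CH4: 4/1 = 4.000
  O2: 2/2 = 1.000
Smaller ratio is limiting.

O2


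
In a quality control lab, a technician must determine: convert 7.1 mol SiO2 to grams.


M(SiO2) = 60.09 g/mol
mass = n × M = 7.1 × 60.09 = 426.64 g

426.64 g


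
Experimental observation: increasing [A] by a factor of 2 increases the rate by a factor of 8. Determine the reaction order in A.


rate ∝ [A]^n
2^n = 8 → n = 3
Order in A: 3

3


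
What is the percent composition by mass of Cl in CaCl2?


M(CaCl2) = 1×40.08 + 2×35.45 = 110.98 g/mol
Mass of Cl = 2 × 35.45 = 70.90 g/mol
% Cl = 70.90/110.98 × 100 = 63.89%

63.89%


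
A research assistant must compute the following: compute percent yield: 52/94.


% yield = actual/theoretical × 100
= 52/94 × 100
= 55.32%

55.32%


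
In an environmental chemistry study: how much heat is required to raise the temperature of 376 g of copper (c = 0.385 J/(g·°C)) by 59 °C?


q = mcΔT = 376 × 0.385 × 59
= 8540.84 J

8540.84 J


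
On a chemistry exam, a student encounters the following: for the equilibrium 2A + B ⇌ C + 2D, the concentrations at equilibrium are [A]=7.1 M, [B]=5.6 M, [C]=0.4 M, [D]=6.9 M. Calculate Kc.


Kc = [C][D]^2/([A]^2[B])
= (0.4^1 × 6.9^2)/(7.1^2 × 5.6^1)
= 19.044/282.296
= 0.06746

0.06746


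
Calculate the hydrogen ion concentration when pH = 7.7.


[H+] = 10^(-pH) = 10^(-7.7)
= 2.0×10^-8 M

2.0×10^-8 M


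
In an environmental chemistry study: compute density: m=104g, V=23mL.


ρ = mass/volume
= 104/23
= 4.522 g/mL

4.522 g/mL


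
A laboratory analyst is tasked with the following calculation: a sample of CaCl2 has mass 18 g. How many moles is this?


M(CaCl2) = 110.98 g/mol
n = mass/M = 18/110.98 = 0.1622 mol

0.1622 mol


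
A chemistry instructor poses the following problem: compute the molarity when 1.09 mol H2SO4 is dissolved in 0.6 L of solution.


M = n/V = 1.09/0.6 = 1.817 mol/L

1.817 M


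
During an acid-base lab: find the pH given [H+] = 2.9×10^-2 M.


pH = -log10([H+]) = -log10(2.9×10^-2)
= 2 - log10(2.9)
= 2 - 0.46
= 1.54

1.54


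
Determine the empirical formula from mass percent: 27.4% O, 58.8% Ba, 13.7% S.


Assume 100 g sample. Moles of each element:
  O: 27.4/16.0 = 1.712 mol
  Ba: 58.8/137.33 = 0.428 mol
  S: 13.7/32.07 = 0.427 mol
Divide by smallest (0.427):
  O: 1.712/0.427 = 4.01
  Ba: 0.428/0.427 = 1.0
  S: 0.427/0.427 = 1.0
Empirical formula: BaSO4

BaSO4


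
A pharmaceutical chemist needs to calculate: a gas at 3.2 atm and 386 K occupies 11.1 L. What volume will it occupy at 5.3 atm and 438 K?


P1V1/T1 = P2V2/T2
V2 = P1V1T2/(T1P2)
= 3.2×11.1×438/(386×5.3)
= 7.605 L

7.605 L


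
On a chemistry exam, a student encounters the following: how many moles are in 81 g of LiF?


M(LiF) = 25.94 g/mol
n = mass/M = 81/25.94 = 3.1226 mol

3.1226 mol


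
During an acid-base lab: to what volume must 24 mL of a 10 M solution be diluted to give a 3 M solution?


C1V1 = C2V2
10 × 24 = 3 × V2
V2 = 240/3 = 80.0 mL

80.0 mL


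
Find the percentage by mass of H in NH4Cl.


M(NH4Cl) = 1×14.01 + 4×1.008 + 1×35.45 = 53.492 g/mol
Mass of H = 4 × 1.008 = 4.032 g/mol
% H = 4.032/53.492 × 100 = 7.54%

7.54%


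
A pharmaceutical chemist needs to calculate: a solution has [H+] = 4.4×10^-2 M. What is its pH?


pH = -log10([H+]) = -log10(4.4×10^-2)
= 2 - log10(4.4)
= 2 - 0.64
= 1.36

1.36


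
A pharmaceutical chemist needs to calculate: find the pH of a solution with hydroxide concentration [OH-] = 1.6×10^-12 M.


pOH = -log10([OH-]) = -log10(1.6×10^-12)
= 12 - log10(1.6) = 11.8
pH = 14 - pOH = 14 - 11.8 = 2.2

2.2


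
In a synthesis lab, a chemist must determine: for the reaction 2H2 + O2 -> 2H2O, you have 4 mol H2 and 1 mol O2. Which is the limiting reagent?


Mole ratio available / coefficient:
  H2: 4/2 = 2.000
  O2: 1/1 = 1.000
Smaller ratio is limiting.

O2


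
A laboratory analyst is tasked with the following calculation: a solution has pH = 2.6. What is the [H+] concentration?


[H+] = 10^(-pH) = 10^(-2.6)
= 2.51×10^-3 M

2.51×10^-3 M


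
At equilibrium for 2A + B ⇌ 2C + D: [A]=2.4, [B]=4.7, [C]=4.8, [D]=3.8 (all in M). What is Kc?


Kc = [C]^2[D]/([A]^2[B])
= (4.8^2 × 3.8^1)/(2.4^2 × 4.7^1)
= 87.552/27.072
= 3.234

3.234


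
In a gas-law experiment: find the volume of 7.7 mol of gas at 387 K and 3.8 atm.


PV = nRT  (R = 0.08206 L·atm/(mol·K))
V = nRT/P = 7.7×0.08206×387/3.8
= 64.35 L

64.35 L


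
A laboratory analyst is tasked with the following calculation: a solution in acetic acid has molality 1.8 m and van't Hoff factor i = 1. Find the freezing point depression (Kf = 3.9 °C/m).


ΔTf = Kf × m × i
= 3.9 × 1.8 × 1
= 7.02 °C

7.02 °C


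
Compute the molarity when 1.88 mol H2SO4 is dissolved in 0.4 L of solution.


M = n/V = 1.88/0.4 = 4.700 mol/L

4.700 M


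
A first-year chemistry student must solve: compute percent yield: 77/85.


% yield = actual/theoretical × 100
= 77/85 × 100
= 90.59%

90.59%


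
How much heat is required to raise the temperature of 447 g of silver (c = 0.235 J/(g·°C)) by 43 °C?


q = mcΔT = 447 × 0.235 × 43
= 4516.94 J

4516.94 J


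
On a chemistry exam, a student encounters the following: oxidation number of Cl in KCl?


halide: -1
Oxidation number: -1

-1


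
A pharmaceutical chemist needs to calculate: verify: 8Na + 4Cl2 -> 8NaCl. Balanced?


Equation: 8Na + 4Cl2 -> 8NaCl
Check atoms: Cl: 8=8, Na: 8=8
Balanced

Yes, balanced


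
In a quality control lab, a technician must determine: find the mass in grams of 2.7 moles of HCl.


M(HCl) = 36.46 g/mol
mass = n × M = 2.7 × 36.46 = 98.44 g

98.44 g


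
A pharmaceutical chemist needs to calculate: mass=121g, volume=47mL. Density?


ρ = mass/volume
= 121/47
= 2.574 g/mL

2.574 g/mL


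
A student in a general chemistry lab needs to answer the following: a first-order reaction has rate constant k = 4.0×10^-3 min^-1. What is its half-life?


t½ = ln2/k = 0.693147/(4.0×10^-3 min^-1)
= 173.3 min

173.3 min


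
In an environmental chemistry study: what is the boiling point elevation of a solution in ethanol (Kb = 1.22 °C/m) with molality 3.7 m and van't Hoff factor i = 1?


ΔTb = Kb × m × i
= 1.22 × 3.7 × 1
= 4.514 °C

4.514 °C


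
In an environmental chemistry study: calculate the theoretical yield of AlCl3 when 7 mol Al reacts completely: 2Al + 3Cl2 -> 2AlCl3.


Mole ratio AlCl3:Al = 2:2
n(AlCl3) = 7 × 2/2 = 7.000 mol
mass = 7.000 × 133.33 = 933.31 g

933.31 g


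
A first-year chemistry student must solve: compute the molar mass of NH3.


M(NH3) = 1×14.01 + 3×1.008
= 14.01 + 3.02
= 17.03 g/mol

17.03 g/mol


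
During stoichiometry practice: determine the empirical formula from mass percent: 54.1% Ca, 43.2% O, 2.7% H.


Assume 100 g sample. Moles of each element:
  Ca: 54.1/40.08 = 1.35 mol
  O: 43.2/16.0 = 2.7 mol
  H: 2.7/1.008 = 2.679 mol
Divide by smallest (1.35):
  Ca: 1.35/1.35 = 1.0
  O: 2.7/1.35 = 2.0
  H: 2.679/1.35 = 1.98
Empirical formula: CaO2H2

CaO2H2


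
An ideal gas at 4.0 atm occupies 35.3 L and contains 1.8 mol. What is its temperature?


PV = nRT  (R = 0.08206 L·atm/(mol·K))
T = PV/(nR) = 4.0×35.3/(1.8×0.08206)
= 141.20/0.147708
= 955.94 K

955.94 K


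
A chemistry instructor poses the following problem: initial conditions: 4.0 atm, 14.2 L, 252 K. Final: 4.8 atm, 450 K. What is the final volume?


P1V1/T1 = P2V2/T2
V2 = P1V1T2/(T1P2)
= 4.0×14.2×450/(252×4.8)
= 21.131 L

21.131 L


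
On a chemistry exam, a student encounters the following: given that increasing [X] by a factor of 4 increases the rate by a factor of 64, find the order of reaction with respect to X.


rate ∝ [X]^n
4^n = 64 → n = 3
Order in X: 3

3


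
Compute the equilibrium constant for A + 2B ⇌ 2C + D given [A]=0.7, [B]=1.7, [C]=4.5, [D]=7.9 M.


Kc = [C]^2[D]/([A][B]^2)
= (4.5^2 × 7.9^1)/(0.7^1 × 1.7^2)
= 159.975/2.023
= 79.08

79.08


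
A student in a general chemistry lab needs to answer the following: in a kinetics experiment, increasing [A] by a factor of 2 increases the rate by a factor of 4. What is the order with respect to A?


rate ∝ [A]^n
2^n = 4 → n = 2
Order in A: 2

2


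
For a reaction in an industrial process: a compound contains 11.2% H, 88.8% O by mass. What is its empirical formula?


Assume 100 g sample. Moles of each element:
  H: 11.2/1.008 = 11.111 mol
  O: 88.8/16.0 = 5.55 mol
Divide by smallest (5.55):
  H: 11.111/5.55 = 2.0
  O: 5.55/5.55 = 1.0
Empirical formula: H2O

H2O


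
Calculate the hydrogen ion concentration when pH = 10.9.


[H+] = 10^(-pH) = 10^(-10.9)
= 1.26×10^-11 M

1.26×10^-11 M


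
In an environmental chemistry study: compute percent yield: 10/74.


% yield = actual/theoretical × 100
= 10/74 × 100
= 13.51%

13.51%


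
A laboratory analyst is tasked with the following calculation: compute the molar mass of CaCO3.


M(CaCO3) = 1×40.08 + 1×12.01 + 3×16.0
= 40.08 + 12.01 + 48.0
= 100.09 g/mol

100.09 g/mol


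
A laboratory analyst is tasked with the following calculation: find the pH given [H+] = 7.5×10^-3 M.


pH = -log10([H+]) = -log10(7.5×10^-3)
= 3 - log10(7.5)
= 3 - 0.88
= 2.12

2.12


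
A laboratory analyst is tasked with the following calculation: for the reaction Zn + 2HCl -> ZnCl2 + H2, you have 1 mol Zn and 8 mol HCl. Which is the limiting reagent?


Mole ratio available / coefficient:
  Zn: 1/1 = 1.000
  HCl: 8/2 = 4.000
Smaller ratio is limiting.

Zn


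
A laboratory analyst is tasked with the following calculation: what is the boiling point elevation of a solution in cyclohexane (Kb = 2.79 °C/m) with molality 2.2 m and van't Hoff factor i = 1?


ΔTb = Kb × m × i
= 2.79 × 2.2 × 1
= 6.138 °C

6.138 °C


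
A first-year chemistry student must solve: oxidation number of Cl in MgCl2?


halide: -1
Oxidation number: -1

-1


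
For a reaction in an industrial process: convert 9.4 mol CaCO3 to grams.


M(CaCO3) = 100.09 g/mol
mass = n × M = 9.4 × 100.09 = 940.85 g

940.85 g


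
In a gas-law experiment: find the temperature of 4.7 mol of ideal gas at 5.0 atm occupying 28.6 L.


PV = nRT  (R = 0.08206 L·atm/(mol·K))
T = PV/(nR) = 5.0×28.6/(4.7×0.08206)
= 143.00/0.385682
= 370.77 K

370.77 K


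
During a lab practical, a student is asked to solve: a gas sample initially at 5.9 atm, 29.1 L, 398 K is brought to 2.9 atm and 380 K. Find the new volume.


P1V1/T1 = P2V2/T2
V2 = P1V1T2/(T1P2)
= 5.9×29.1×380/(398×2.9)
= 56.526 L

56.526 L


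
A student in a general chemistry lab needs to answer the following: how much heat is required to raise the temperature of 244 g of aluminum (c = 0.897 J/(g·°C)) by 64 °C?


q = mcΔT = 244 × 0.897 × 64
= 14007.55 J

14007.55 J


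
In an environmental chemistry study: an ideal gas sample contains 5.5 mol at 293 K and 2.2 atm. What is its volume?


PV = nRT  (R = 0.08206 L·atm/(mol·K))
V = nRT/P = 5.5×0.08206×293/2.2
= 60.109 L

60.109 L


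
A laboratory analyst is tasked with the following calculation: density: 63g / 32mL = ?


ρ = mass/volume
= 63/32
= 1.969 g/mL

1.969 g/mL


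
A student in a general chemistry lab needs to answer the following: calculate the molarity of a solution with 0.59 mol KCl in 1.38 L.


M = n/V = 0.59/1.38 = 0.428 mol/L

0.428 M


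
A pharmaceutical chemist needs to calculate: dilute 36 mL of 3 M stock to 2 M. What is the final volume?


C1V1 = C2V2
3 × 36 = 2 × V2
V2 = 108/2 = 54.0 mL

54.0 mL


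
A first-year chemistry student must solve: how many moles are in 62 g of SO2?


M(SO2) = 64.07 g/mol
n = mass/M = 62/64.07 = 0.9677 mol

0.9677 mol


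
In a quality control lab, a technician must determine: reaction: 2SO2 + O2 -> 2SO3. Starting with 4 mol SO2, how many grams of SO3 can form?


Mole ratio SO3:SO2 = 2:2
n(SO3) = 4 × 2/2 = 4.000 mol
mass = 4.000 × 80.07 = 320.28 g

320.28 g


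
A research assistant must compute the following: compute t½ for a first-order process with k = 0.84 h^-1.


t½ = ln2/k = 0.693147/(0.84 h^-1)
= 0.8252 h

0.8252 h


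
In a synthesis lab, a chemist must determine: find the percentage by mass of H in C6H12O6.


M(C6H12O6) = 6×12.01 + 12×1.008 + 6×16.0 = 180.156 g/mol
Mass of H = 12 × 1.008 = 12.096 g/mol
% H = 12.096/180.156 × 100 = 6.71%

6.71%


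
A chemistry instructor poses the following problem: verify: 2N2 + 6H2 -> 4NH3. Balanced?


Equation: 2N2 + 6H2 -> 4NH3
Check atoms: H: 12=12, N: 4=4
Balanced

Yes, balanced


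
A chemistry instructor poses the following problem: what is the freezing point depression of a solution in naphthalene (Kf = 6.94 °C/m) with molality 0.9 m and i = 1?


ΔTf = Kf × m × i
= 6.94 × 0.9 × 1
= 6.246 °C

6.246 °C


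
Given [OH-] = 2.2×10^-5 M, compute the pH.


pOH = -log10([OH-]) = -log10(2.2×10^-5)
= 5 - log10(2.2) = 4.66
pH = 14 - pOH = 14 - 4.66 = 9.34

9.34


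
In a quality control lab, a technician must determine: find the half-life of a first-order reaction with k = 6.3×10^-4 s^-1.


t½ = ln2/k = 0.693147/(6.3×10^-4 s^-1)
= 1100 s

1100 s


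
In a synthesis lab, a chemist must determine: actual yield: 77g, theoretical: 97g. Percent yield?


% yield = actual/theoretical × 100
= 77/97 × 100
= 79.38%

79.38%


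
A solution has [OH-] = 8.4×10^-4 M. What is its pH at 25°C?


pOH = -log10([OH-]) = -log10(8.4×10^-4)
= 4 - log10(8.4) = 3.08
pH = 14 - pOH = 14 - 3.08 = 10.92

10.92


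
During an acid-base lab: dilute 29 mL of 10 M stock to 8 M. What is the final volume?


C1V1 = C2V2
10 × 29 = 8 × V2
V2 = 290/8 = 36.25 mL

36.25 mL


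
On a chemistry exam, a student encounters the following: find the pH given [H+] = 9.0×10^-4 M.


pH = -log10([H+]) = -log10(9.0×10^-4)
= 4 - log10(9.0)
= 4 - 0.95
= 3.05

3.05


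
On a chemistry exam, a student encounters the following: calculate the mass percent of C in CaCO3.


M(CaCO3) = 1×40.08 + 1×12.01 + 3×16.0 = 100.09 g/mol
Mass of C = 1 × 12.01 = 12.01 g/mol
% C = 12.01/100.09 × 100 = 12.00%

12.00%


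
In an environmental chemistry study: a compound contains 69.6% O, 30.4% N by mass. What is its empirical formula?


Assume 100 g sample. Moles of each element:
  O: 69.6/16.0 = 4.35 mol
  N: 30.4/14.01 = 2.17 mol
Divide by smallest (2.17):
  O: 4.35/2.17 = 2.0
  N: 2.17/2.17 = 1.0
Empirical formula: NO2

NO2


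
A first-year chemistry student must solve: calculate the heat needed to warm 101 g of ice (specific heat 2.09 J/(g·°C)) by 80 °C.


q = mcΔT = 101 × 2.09 × 80
= 16887.20 J

16887.20 J


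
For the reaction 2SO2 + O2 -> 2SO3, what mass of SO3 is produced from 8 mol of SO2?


Mole ratio SO3:SO2 = 2:2
n(SO3) = 8 × 2/2 = 8.000 mol
mass = 8.000 × 80.07 = 640.56 g

640.56 g


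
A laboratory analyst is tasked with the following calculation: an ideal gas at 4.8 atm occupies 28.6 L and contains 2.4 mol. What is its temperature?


PV = nRT  (R = 0.08206 L·atm/(mol·K))
T = PV/(nR) = 4.8×28.6/(2.4×0.08206)
= 137.28/0.196944
= 697.05 K

697.05 K


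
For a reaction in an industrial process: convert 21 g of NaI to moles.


M(NaI) = 149.89 g/mol
n = mass/M = 21/149.89 = 0.1401 mol

0.1401 mol


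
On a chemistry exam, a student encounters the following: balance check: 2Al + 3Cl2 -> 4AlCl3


Equation: 2Al + 3Cl2 -> 4AlCl3
Check atoms: Al: 2≠4, Cl: 6≠12
Not balanced

No, not balanced


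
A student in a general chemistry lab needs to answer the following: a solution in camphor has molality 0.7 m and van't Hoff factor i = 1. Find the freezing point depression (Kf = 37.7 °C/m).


ΔTf = Kf × m × i
= 37.7 × 0.7 × 1
= 26.39 °C

26.39 °C


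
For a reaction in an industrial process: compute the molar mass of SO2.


M(SO2) = 1×32.07 + 2×16.0
= 32.07 + 32.0
= 64.07 g/mol

64.07 g/mol


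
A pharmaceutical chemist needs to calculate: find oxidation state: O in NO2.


O is usually -2
Oxidation number: -2

-2


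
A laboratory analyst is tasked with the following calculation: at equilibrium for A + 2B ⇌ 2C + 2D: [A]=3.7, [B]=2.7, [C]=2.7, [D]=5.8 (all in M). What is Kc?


Kc = [C]^2[D]^2/([A][B]^2)
= (2.7^2 × 5.8^2)/(3.7^1 × 2.7^2)
= 245.2356/26.973
= 9.092

9.092


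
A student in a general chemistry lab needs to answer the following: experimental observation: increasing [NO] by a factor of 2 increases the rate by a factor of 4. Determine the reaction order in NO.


rate ∝ [NO]^n
2^n = 4 → n = 2
Order in NO: 2

2


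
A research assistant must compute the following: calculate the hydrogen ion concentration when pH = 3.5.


[H+] = 10^(-pH) = 10^(-3.5)
= 3.16×10^-4 M

3.16×10^-4 M


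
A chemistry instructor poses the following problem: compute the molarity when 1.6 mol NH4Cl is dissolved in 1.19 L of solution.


M = n/V = 1.6/1.19 = 1.345 mol/L

1.345 M


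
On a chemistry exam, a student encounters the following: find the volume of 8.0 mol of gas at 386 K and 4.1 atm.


PV = nRT  (R = 0.08206 L·atm/(mol·K))
V = nRT/P = 8.0×0.08206×386/4.1
= 61.805 L

61.805 L


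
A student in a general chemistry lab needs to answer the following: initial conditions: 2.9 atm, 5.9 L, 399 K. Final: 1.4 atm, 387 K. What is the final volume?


P1V1/T1 = P2V2/T2
V2 = P1V1T2/(T1P2)
= 2.9×5.9×387/(399×1.4)
= 11.854 L

11.854 L


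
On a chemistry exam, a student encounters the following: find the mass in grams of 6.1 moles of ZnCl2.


M(ZnCl2) = 136.28 g/mol
mass = n × M = 6.1 × 136.28 = 831.31 g

831.31 g


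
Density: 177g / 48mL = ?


ρ = mass/volume
= 177/48
= 3.688 g/mL

3.688 g/mL


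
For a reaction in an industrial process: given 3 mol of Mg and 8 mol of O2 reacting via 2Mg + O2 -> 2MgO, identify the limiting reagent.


Mole ratio available / coefficient:
  Mg: 3/2 = 1.500
  O2: 8/1 = 8.000
Smaller ratio is limiting.

Mg


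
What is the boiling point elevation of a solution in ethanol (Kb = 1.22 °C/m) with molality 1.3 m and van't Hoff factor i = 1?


ΔTb = Kb × m × i
= 1.22 × 1.3 × 1
= 1.586 °C

1.586 °C


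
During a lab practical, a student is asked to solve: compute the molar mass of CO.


M(CO) = 1×12.01 + 1×16.0
= 12.01 + 16.0
= 28.01 g/mol

28.01 g/mol


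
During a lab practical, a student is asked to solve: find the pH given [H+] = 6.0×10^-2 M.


pH = -log10([H+]) = -log10(6.0×10^-2)
= 2 - log10(6.0)
= 2 - 0.78
= 1.22

1.22


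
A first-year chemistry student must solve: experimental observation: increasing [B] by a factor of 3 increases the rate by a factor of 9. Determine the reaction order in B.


rate ∝ [B]^n
3^n = 9 → n = 2
Order in B: 2

2


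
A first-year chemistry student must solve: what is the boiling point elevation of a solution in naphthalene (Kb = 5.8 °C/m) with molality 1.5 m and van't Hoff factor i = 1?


ΔTb = Kb × m × i
= 5.8 × 1.5 × 1
= 8.7 °C

8.7 °C


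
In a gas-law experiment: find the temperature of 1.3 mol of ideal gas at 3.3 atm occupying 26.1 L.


PV = nRT  (R = 0.08206 L·atm/(mol·K))
T = PV/(nR) = 3.3×26.1/(1.3×0.08206)
= 86.13/0.106678
= 807.38 K

807.38 K


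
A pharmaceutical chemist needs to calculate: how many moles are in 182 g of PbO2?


M(PbO2) = 239.2 g/mol
n = mass/M = 182/239.2 = 0.7609 mol

0.7609 mol


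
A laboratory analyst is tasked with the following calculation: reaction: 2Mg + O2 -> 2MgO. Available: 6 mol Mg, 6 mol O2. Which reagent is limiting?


Mole ratio available / coefficient:
  Mg: 6/2 = 3.000
  O2: 6/1 = 6.000
Smaller ratio is limiting.

Mg


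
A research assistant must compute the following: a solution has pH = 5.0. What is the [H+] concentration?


[H+] = 10^(-pH) = 10^(-5.0)
= 1.0×10^-5 M

1.0×10^-5 M


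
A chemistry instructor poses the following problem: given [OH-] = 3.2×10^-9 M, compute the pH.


pOH = -log10([OH-]) = -log10(3.2×10^-9)
= 9 - log10(3.2) = 8.49
pH = 14 - pOH = 14 - 8.49 = 5.51

5.51


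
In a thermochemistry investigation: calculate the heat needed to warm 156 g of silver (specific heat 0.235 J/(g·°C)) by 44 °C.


q = mcΔT = 156 × 0.235 × 44
= 1613.04 J

1613.04 J


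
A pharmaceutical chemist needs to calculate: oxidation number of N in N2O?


2x + (-2) = 0, so x = +1
Oxidation number: +1

+1


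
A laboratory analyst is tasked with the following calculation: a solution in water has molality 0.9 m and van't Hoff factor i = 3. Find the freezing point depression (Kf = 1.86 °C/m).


ΔTf = Kf × m × i
= 1.86 × 0.9 × 3
= 5.022 °C

5.022 °C


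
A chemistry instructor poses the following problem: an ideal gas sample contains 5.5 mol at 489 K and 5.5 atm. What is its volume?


PV = nRT  (R = 0.08206 L·atm/(mol·K))
V = nRT/P = 5.5×0.08206×489/5.5
= 40.127 L

40.127 L


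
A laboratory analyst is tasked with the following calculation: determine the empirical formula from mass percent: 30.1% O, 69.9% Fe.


Assume 100 g sample. Moles of each element:
  O: 30.1/16.0 = 1.881 mol
  Fe: 69.9/55.85 = 1.252 mol
Divide by smallest (1.252):
  O: 1.881/1.252 = 1.5
  Fe: 1.252/1.252 = 1.0
Multiply all ratios by 2 to obtain whole numbers.
Empirical formula: Fe2O3

Fe2O3


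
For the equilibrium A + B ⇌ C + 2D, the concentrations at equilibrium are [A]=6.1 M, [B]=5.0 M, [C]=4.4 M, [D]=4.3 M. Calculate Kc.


Kc = [C][D]^2/([A][B])
= (4.4^1 × 4.3^2)/(6.1^1 × 5.0^1)
= 81.356/30.5
= 2.667

2.667


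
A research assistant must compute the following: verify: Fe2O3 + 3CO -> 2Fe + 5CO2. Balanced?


Equation: Fe2O3 + 3CO -> 2Fe + 5CO2
Check atoms: C: 3≠5, Fe: 2=2, O: 6≠10
Not balanced

No, not balanced


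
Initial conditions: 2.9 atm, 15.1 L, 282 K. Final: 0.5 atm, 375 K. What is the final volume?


P1V1/T1 = P2V2/T2
V2 = P1V1T2/(T1P2)
= 2.9×15.1×375/(282×0.5)
= 116.463 L

116.463 L


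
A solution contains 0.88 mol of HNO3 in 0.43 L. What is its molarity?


M = n/V = 0.88/0.43 = 2.047 mol/L

2.047 M


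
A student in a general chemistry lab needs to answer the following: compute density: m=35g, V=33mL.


ρ = mass/volume
= 35/33
= 1.061 g/mL

1.061 g/mL


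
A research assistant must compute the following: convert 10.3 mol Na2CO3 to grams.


M(Na2CO3) = 105.99 g/mol
mass = n × M = 10.3 × 105.99 = 1091.70 g

1091.70 g


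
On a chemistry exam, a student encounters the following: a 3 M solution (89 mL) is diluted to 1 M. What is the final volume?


C1V1 = C2V2
3 × 89 = 1 × V2
V2 = 267/1 = 267.0 mL

267.0 mL


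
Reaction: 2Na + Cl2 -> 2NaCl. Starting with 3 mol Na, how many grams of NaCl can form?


Mole ratio NaCl:Na = 2:2
n(NaCl) = 3 × 2/2 = 3.000 mol
mass = 3.000 × 58.44 = 175.32 g

175.32 g


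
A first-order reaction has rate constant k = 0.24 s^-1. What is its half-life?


t½ = ln2/k = 0.693147/(0.24 s^-1)
= 2.888 s

2.888 s


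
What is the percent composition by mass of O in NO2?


M(NO2) = 1×14.01 + 2×16.0 = 46.01 g/mol
Mass of O = 2 × 16.0 = 32.00 g/mol
% O = 32.00/46.01 × 100 = 69.55%

69.55%


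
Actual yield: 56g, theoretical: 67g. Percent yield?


% yield = actual/theoretical × 100
= 56/67 × 100
= 83.58%

83.58%


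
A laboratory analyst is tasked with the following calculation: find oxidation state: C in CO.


x + (-2) = 0, so x = +2
Oxidation number: +2

+2


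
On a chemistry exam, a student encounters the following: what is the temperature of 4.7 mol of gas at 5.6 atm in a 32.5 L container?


PV = nRT  (R = 0.08206 L·atm/(mol·K))
T = PV/(nR) = 5.6×32.5/(4.7×0.08206)
= 182.00/0.385682
= 471.89 K

471.89 K


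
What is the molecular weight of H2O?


M(H2O) = 2×1.008 + 1×16.0
= 2.02 + 16.0
= 18.02 g/mol

18.02 g/mol


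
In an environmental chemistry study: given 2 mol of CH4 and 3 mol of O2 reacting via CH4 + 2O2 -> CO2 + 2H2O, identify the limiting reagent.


Mole ratio available / coefficient:
  CH4: 2/1 = 2.000
  O2: 3/2 = 1.500
Smaller ratio is limiting.

O2


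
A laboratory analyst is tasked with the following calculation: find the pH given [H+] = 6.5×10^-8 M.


pH = -log10([H+]) = -log10(6.5×10^-8)
= 8 - log10(6.5)
= 8 - 0.81
= 7.19

7.19


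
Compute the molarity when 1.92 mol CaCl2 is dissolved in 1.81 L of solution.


M = n/V = 1.92/1.81 = 1.061 mol/L

1.061 M


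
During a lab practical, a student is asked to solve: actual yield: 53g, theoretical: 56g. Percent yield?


% yield = actual/theoretical × 100
= 53/56 × 100
= 94.64%

94.64%


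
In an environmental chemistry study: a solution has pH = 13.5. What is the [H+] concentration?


[H+] = 10^(-pH) = 10^(-13.5)
= 3.16×10^-14 M

3.16×10^-14 M


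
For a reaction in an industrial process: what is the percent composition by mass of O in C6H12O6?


M(C6H12O6) = 6×12.01 + 12×1.008 + 6×16.0 = 180.156 g/mol
Mass of O = 6 × 16.0 = 96.00 g/mol
% O = 96.00/180.156 × 100 = 53.29%

53.29%


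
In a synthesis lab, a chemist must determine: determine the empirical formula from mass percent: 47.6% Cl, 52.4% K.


Assume 100 g sample. Moles of each element:
  Cl: 47.6/35.45 = 1.343 mol
  K: 52.4/39.1 = 1.34 mol
Divide by smallest (1.34):
  Cl: 1.343/1.34 = 1.0
  K: 1.34/1.34 = 1.0
Empirical formula: KCl

KCl


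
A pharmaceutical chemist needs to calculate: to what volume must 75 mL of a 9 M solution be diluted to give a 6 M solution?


C1V1 = C2V2
9 × 75 = 6 × V2
V2 = 675/6 = 112.5 mL

112.5 mL


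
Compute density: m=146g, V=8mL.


ρ = mass/volume
= 146/8
= 18.25 g/mL

18.25 g/mL


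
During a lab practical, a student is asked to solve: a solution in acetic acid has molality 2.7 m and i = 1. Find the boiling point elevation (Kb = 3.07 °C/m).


ΔTb = Kb × m × i
= 3.07 × 2.7 × 1
= 8.289 °C

8.289 °C


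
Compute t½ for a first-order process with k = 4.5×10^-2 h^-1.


t½ = ln2/k = 0.693147/(4.5×10^-2 h^-1)
= 15.40 h

15.40 h


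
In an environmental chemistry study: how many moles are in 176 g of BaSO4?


M(BaSO4) = 233.4 g/mol
n = mass/M = 176/233.4 = 0.7541 mol

0.7541 mol


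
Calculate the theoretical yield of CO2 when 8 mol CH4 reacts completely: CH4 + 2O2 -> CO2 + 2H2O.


Mole ratio CO2:CH4 = 1:1
n(CO2) = 8 × 1/1 = 8.000 mol
mass = 8.000 × 44.01 = 352.08 g

352.08 g


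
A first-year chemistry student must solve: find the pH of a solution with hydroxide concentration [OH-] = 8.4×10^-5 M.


pOH = -log10([OH-]) = -log10(8.4×10^-5)
= 5 - log10(8.4) = 4.08
pH = 14 - pOH = 14 - 4.08 = 9.92

9.92


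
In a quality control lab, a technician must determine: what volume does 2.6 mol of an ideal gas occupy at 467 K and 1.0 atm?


PV = nRT  (R = 0.08206 L·atm/(mol·K))
V = nRT/P = 2.6×0.08206×467/1.0
= 99.637 L

99.637 L


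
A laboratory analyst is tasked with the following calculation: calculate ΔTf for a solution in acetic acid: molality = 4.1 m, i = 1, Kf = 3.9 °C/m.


ΔTf = Kf × m × i
= 3.9 × 4.1 × 1
= 15.99 °C

15.99 °C


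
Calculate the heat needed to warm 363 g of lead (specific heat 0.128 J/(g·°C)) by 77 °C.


q = mcΔT = 363 × 0.128 × 77
= 3577.73 J

3577.73 J


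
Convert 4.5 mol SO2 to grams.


M(SO2) = 64.07 g/mol
mass = n × M = 4.5 × 64.07 = 288.32 g

288.32 g


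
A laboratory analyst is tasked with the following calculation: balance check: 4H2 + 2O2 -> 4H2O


Equation: 4H2 + 2O2 -> 4H2O
Check atoms: H: 8=8, O: 4=4
Balanced

Yes, balanced


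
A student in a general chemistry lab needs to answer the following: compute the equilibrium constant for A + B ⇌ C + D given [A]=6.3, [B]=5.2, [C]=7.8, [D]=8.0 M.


Kc = [C][D]/([A][B])
= (7.8^1 × 8.0^1)/(6.3^1 × 5.2^1)
= 62.4/32.76
= 1.905

1.905


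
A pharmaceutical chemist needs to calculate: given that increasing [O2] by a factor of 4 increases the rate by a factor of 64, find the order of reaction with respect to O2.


rate ∝ [O2]^n
4^n = 64 → n = 3
Order in O2: 3

3


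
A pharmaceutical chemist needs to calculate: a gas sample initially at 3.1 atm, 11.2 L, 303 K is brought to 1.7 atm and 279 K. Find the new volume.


P1V1/T1 = P2V2/T2
V2 = P1V1T2/(T1P2)
= 3.1×11.2×279/(303×1.7)
= 18.806 L

18.806 L


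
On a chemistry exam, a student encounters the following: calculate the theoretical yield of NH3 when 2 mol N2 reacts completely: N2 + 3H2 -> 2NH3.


Mole ratio NH3:N2 = 2:1
n(NH3) = 2 × 2/1 = 4.000 mol
mass = 4.000 × 17.03 = 68.12 g

68.12 g


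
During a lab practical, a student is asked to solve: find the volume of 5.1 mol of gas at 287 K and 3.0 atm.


PV = nRT  (R = 0.08206 L·atm/(mol·K))
V = nRT/P = 5.1×0.08206×287/3.0
= 40.037 L

40.037 L


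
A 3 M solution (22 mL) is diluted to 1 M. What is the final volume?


C1V1 = C2V2
3 × 22 = 1 × V2
V2 = 66/1 = 66.0 mL

66.0 mL


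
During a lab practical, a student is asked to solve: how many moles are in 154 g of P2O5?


M(P2O5) = 141.94 g/mol
n = mass/M = 154/141.94 = 1.085 mol

1.085 mol


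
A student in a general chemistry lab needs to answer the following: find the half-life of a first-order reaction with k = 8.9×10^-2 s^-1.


t½ = ln2/k = 0.693147/(8.9×10^-2 s^-1)
= 7.788 s

7.788 s


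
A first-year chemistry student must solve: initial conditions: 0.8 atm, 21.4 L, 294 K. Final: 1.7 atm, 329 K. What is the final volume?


P1V1/T1 = P2V2/T2
V2 = P1V1T2/(T1P2)
= 0.8×21.4×329/(294×1.7)
= 11.269 L

11.269 L


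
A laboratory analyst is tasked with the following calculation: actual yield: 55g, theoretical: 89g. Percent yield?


% yield = actual/theoretical × 100
= 55/89 × 100
= 61.8%

61.8%


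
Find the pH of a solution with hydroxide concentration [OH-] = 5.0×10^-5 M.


pOH = -log10([OH-]) = -log10(5.0×10^-5)
= 5 - log10(5.0) = 4.3
pH = 14 - pOH = 14 - 4.3 = 9.7

9.7


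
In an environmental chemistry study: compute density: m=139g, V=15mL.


ρ = mass/volume
= 139/15
= 9.267 g/mL

9.267 g/mL


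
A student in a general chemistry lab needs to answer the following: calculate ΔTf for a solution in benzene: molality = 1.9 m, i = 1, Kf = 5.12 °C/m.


ΔTf = Kf × m × i
= 5.12 × 1.9 × 1
= 9.728 °C

9.728 °C


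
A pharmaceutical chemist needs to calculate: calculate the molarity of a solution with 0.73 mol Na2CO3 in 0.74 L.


M = n/V = 0.73/0.74 = 0.986 mol/L

0.986 M


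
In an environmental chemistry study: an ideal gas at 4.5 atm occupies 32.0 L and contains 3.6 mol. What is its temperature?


PV = nRT  (R = 0.08206 L·atm/(mol·K))
T = PV/(nR) = 4.5×32.0/(3.6×0.08206)
= 144.00/0.295416
= 487.45 K

487.45 K


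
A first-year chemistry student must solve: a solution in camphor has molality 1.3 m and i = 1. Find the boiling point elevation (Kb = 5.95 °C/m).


ΔTb = Kb × m × i
= 5.95 × 1.3 × 1
= 7.735 °C

7.735 °C


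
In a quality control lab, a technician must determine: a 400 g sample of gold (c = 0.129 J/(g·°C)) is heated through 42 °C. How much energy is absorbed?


q = mcΔT = 400 × 0.129 × 42
= 2167.20 J

2167.20 J


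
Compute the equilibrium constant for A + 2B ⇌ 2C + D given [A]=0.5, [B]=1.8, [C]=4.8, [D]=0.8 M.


Kc = [C]^2[D]/([A][B]^2)
= (4.8^2 × 0.8^1)/(0.5^1 × 1.8^2)
= 18.432/1.62
= 11.38

11.38


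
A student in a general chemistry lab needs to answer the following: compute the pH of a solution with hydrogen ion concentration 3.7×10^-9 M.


pH = -log10([H+]) = -log10(3.7×10^-9)
= 9 - log10(3.7)
= 9 - 0.57
= 8.43

8.43


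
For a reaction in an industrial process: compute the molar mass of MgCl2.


M(MgCl2) = 1×24.31 + 2×35.45
= 24.31 + 70.9
= 95.21 g/mol

95.21 g/mol


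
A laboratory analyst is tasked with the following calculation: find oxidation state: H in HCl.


H is +1 with nonmetals
Oxidation number: +1

+1


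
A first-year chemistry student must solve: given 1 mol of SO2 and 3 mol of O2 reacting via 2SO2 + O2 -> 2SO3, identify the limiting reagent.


Mole ratio available / coefficient:
  SO2: 1/2 = 0.500
  O2: 3/1 = 3.000
Smaller ratio is limiting.

SO2


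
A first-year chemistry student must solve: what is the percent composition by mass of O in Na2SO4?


M(Na2SO4) = 2×22.99 + 1×32.07 + 4×16.0 = 142.05 g/mol
Mass of O = 4 × 16.0 = 64.00 g/mol
% O = 64.00/142.05 × 100 = 45.05%

45.05%


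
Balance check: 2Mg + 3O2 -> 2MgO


Equation: 2Mg + 3O2 -> 2MgO
Check atoms: Mg: 2=2, O: 6≠2
Not balanced

No, not balanced


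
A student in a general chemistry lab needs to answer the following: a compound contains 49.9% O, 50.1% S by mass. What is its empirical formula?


Assume 100 g sample. Moles of each element:
  O: 49.9/16.0 = 3.119 mol
  S: 50.1/32.07 = 1.562 mol
Divide by smallest (1.562):
  O: 3.119/1.562 = 2.0
  S: 1.562/1.562 = 1.0
Empirical formula: SO2

SO2


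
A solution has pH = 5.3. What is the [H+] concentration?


[H+] = 10^(-pH) = 10^(-5.3)
= 5.01×10^-6 M

5.01×10^-6 M


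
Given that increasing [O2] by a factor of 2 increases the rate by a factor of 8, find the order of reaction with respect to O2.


rate ∝ [O2]^n
2^n = 8 → n = 3
Order in O2: 3

3


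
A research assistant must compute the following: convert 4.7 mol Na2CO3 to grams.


M(Na2CO3) = 105.99 g/mol
mass = n × M = 4.7 × 105.99 = 498.15 g

498.15 g


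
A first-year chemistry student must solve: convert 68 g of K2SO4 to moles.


M(K2SO4) = 174.27 g/mol
n = mass/M = 68/174.27 = 0.3902 mol

0.3902 mol


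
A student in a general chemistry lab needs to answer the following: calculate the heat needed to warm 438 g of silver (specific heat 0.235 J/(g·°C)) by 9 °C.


q = mcΔT = 438 × 0.235 × 9
= 926.37 J

926.37 J


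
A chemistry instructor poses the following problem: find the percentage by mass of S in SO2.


M(SO2) = 1×32.07 + 2×16.0 = 64.07 g/mol
Mass of S = 1 × 32.07 = 32.07 g/mol
% S = 32.07/64.07 × 100 = 50.05%

50.05%


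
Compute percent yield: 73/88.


% yield = actual/theoretical × 100
= 73/88 × 100
= 82.95%

82.95%


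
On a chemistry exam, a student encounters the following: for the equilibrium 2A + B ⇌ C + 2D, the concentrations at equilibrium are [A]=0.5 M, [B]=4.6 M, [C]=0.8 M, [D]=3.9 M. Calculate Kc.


Kc = [C][D]^2/([A]^2[B])
= (0.8^1 × 3.9^2)/(0.5^2 × 4.6^1)
= 12.168/1.15
= 10.58

10.58


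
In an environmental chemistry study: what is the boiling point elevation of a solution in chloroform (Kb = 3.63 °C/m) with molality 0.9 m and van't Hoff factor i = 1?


ΔTb = Kb × m × i
= 3.63 × 0.9 × 1
= 3.267 °C

3.267 °C


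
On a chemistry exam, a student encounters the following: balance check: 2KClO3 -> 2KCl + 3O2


Equation: 2KClO3 -> 2KCl + 3O2
Check atoms: Cl: 2=2, K: 2=2, O: 6=6
Balanced

Yes, balanced


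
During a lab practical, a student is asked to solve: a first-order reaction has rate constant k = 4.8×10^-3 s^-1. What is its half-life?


t½ = ln2/k = 0.693147/(4.8×10^-3 s^-1)
= 144.4 s

144.4 s


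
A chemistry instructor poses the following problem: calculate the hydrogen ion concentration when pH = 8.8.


[H+] = 10^(-pH) = 10^(-8.8)
= 1.58×10^-9 M

1.58×10^-9 M


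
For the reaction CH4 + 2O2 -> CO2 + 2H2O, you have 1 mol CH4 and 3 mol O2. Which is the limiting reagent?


Mole ratio available / coefficient:
  CH4: 1/1 = 1.000
  O2: 3/2 = 1.500
Smaller ratio is limiting.

CH4


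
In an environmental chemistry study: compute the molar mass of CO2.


M(CO2) = 1×12.01 + 2×16.0
= 12.01 + 32.0
= 44.01 g/mol

44.01 g/mol


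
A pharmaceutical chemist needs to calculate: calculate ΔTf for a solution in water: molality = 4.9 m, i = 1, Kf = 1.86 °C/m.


ΔTf = Kf × m × i
= 1.86 × 4.9 × 1
= 9.114 °C

9.114 °C


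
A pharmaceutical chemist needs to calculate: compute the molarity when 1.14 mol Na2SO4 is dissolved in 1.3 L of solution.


M = n/V = 1.14/1.3 = 0.877 mol/L

0.877 M


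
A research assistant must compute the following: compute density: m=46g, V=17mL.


ρ = mass/volume
= 46/17
= 2.706 g/mL

2.706 g/mL


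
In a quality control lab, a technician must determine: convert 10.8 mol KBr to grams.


M(KBr) = 119.0 g/mol
mass = n × M = 10.8 × 119.0 = 1285.20 g

1285.20 g


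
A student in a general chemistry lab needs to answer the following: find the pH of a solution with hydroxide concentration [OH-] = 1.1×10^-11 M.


pOH = -log10([OH-]) = -log10(1.1×10^-11)
= 11 - log10(1.1) = 10.96
pH = 14 - pOH = 14 - 10.96 = 3.04

3.04


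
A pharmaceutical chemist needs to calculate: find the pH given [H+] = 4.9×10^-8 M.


pH = -log10([H+]) = -log10(4.9×10^-8)
= 8 - log10(4.9)
= 8 - 0.69
= 7.31

7.31


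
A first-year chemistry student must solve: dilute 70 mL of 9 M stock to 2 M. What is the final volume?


C1V1 = C2V2
9 × 70 = 2 × V2
V2 = 630/2 = 315.0 mL

315.0 mL


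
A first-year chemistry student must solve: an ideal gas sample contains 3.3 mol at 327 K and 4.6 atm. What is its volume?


PV = nRT  (R = 0.08206 L·atm/(mol·K))
V = nRT/P = 3.3×0.08206×327/4.6
= 19.25 L

19.25 L


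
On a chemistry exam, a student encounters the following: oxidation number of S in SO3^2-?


x + 3(-2) = -2, so x = +4
Oxidation number: +4

+4


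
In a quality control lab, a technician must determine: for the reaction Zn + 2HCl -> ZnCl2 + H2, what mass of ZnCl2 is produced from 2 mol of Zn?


Mole ratio ZnCl2:Zn = 1:1
n(ZnCl2) = 2 × 1/1 = 2.000 mol
mass = 2.000 × 136.28 = 272.56 g

272.56 g


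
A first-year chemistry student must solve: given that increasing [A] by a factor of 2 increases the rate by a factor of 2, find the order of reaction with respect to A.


rate ∝ [A]^n
2^n = 2 → n = 1
Order in A: 1

1


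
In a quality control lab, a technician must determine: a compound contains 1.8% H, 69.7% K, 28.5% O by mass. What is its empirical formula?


Assume 100 g sample. Moles of each element:
  H: 1.8/1.008 = 1.786 mol
  K: 69.7/39.1 = 1.783 mol
  O: 28.5/16.0 = 1.781 mol
Divide by smallest (1.781):
  H: 1.786/1.781 = 1.0
  K: 1.783/1.781 = 1.0
  O: 1.781/1.781 = 1.0
Empirical formula: KOH

KOH


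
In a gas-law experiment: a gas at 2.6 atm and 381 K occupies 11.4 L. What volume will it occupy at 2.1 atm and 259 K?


P1V1/T1 = P2V2/T2
V2 = P1V1T2/(T1P2)
= 2.6×11.4×259/(381×2.1)
= 9.595 L

9.595 L


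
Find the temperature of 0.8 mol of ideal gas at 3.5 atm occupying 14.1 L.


PV = nRT  (R = 0.08206 L·atm/(mol·K))
T = PV/(nR) = 3.5×14.1/(0.8×0.08206)
= 49.35/0.065648
= 751.74 K

751.74 K
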